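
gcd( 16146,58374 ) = 1242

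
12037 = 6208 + 5829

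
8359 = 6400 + 1959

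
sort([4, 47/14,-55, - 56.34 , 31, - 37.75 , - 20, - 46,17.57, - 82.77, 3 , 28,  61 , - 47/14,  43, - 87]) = [ - 87, - 82.77,  -  56.34 ,-55, - 46, - 37.75, - 20, - 47/14, 3,47/14 , 4,17.57, 28,31,  43,61]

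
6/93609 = 2/31203 = 0.00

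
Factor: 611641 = 611641^1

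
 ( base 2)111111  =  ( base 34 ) 1T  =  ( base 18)39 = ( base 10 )63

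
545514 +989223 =1534737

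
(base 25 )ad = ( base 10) 263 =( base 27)9K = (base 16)107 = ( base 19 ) DG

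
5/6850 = 1/1370 = 0.00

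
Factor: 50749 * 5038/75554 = 127836731/37777 = 11^1 * 19^1*37^(-1 ) * 229^1*1021^( - 1) *2671^1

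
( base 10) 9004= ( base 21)k8g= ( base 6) 105404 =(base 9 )13314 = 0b10001100101100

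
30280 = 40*757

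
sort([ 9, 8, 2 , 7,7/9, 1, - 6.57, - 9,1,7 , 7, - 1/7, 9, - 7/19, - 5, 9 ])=[ - 9,-6.57, - 5  ,  -  7/19, - 1/7, 7/9,1, 1, 2,7, 7, 7, 8,  9, 9,9 ]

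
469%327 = 142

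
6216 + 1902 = 8118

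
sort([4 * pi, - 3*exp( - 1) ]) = [-3*exp( - 1), 4*pi] 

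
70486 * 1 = 70486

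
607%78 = 61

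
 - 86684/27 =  - 3211+ 13/27 = - 3210.52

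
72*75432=5431104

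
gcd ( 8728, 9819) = 1091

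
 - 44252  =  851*(-52) 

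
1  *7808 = 7808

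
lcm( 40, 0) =0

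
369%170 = 29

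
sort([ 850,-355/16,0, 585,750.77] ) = [ - 355/16, 0, 585,  750.77,850]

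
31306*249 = 7795194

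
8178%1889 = 622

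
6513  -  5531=982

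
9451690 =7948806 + 1502884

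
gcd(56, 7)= 7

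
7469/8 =933+5/8 = 933.62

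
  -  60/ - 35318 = 30/17659 = 0.00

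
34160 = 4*8540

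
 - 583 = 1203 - 1786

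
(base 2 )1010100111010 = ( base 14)1DA2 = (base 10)5434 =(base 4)1110322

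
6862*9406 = 64543972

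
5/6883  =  5/6883 = 0.00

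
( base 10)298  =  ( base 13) 19c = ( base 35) 8I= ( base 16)12A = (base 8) 452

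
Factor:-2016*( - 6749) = 2^5*3^2*7^1*17^1*397^1  =  13605984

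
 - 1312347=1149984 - 2462331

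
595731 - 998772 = -403041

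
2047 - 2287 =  - 240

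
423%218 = 205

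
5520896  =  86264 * 64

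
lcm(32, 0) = 0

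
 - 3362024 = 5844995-9207019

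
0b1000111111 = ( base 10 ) 575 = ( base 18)1dh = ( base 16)23f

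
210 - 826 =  - 616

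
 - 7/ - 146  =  7/146 = 0.05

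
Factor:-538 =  - 2^1*269^1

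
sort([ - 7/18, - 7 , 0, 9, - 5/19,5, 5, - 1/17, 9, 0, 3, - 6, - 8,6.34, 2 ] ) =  [- 8, - 7,-6, - 7/18, - 5/19, - 1/17,0, 0,2,  3,5, 5, 6.34, 9, 9 ] 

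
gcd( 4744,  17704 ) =8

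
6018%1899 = 321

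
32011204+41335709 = 73346913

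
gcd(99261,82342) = 1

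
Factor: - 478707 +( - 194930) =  - 673637^1 = -673637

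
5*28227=141135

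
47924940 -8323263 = 39601677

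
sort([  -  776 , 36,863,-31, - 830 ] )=[ - 830, - 776, - 31,36,  863 ] 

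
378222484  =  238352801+139869683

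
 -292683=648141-940824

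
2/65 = 2/65 = 0.03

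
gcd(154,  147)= 7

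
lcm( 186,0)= 0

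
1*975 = 975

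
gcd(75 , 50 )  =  25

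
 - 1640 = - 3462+1822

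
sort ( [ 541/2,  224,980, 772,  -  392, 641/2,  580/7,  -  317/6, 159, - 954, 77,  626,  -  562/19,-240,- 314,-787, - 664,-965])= [  -  965,-954, - 787, - 664, - 392,-314, - 240,  -  317/6,-562/19, 77, 580/7, 159, 224 , 541/2, 641/2,  626, 772,980 ]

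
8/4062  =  4/2031  =  0.00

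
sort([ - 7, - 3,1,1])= [  -  7, - 3, 1,1]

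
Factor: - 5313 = - 3^1 * 7^1 * 11^1  *  23^1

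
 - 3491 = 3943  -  7434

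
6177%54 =21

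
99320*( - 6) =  - 595920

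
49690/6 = 8281+2/3 = 8281.67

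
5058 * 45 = 227610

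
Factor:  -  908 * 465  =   - 422220=- 2^2*3^1 * 5^1*31^1  *227^1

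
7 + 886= 893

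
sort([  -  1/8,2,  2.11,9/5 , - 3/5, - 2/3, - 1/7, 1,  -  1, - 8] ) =[- 8, - 1, - 2/3, - 3/5, - 1/7,-1/8, 1,9/5, 2, 2.11 ] 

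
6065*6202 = 37615130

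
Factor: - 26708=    - 2^2 * 11^1*607^1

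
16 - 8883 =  - 8867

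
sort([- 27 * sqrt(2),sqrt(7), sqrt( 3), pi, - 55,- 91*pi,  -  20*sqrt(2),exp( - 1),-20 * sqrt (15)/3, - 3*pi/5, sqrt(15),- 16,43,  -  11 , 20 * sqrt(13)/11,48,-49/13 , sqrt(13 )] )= [ - 91*pi,-55, -27  *  sqrt( 2),-20*sqrt(2),-20*sqrt( 15)/3, - 16, - 11,- 49/13 , - 3*pi/5, exp( - 1) , sqrt(3) , sqrt(7) , pi,  sqrt (13), sqrt(15 ), 20 * sqrt(13)/11,43,48]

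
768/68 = 11  +  5/17 = 11.29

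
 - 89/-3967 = 89/3967=0.02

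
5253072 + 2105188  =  7358260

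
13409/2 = 13409/2  =  6704.50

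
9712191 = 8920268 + 791923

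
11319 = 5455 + 5864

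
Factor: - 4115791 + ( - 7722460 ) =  - 11838251 = - 2473^1*4787^1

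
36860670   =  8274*4455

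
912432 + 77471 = 989903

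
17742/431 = 41 + 71/431 = 41.16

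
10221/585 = 3407/195 = 17.47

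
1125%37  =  15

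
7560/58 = 130 +10/29 = 130.34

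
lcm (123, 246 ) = 246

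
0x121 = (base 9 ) 351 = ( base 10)289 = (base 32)91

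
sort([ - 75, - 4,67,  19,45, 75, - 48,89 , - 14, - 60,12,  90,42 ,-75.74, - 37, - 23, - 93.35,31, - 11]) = [ - 93.35, - 75.74, - 75, - 60, - 48 ,  -  37, - 23,  -  14, - 11, - 4,12,19, 31, 42, 45 , 67 , 75,89, 90]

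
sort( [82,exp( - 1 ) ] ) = [ exp( - 1),82 ]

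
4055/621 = 6 + 329/621= 6.53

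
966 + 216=1182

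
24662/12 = 12331/6 = 2055.17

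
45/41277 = 15/13759 = 0.00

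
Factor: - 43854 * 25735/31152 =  - 188097115/5192 = - 2^( - 3)*5^1 *11^(  -  1)*59^( - 1)*5147^1*7309^1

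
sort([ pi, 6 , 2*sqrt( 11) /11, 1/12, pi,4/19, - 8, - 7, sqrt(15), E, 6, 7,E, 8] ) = [ - 8, - 7,1/12,  4/19 , 2*sqrt( 11)/11,  E, E,pi,pi, sqrt( 15), 6, 6 , 7, 8 ]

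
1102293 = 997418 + 104875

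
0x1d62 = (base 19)11FH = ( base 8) 16542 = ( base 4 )1311202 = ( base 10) 7522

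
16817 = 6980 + 9837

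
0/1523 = 0= 0.00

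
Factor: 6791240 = 2^3*5^1*41^2 * 101^1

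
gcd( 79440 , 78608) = 16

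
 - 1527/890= - 1527/890 = - 1.72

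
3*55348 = 166044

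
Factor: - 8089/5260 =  - 2^(-2) * 5^( - 1)*263^(-1 )*8089^1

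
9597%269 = 182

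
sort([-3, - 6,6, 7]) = [ - 6 , - 3, 6,7]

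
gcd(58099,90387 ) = 1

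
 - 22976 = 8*( - 2872)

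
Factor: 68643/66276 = 29/28 = 2^(  -  2)*7^ (- 1 )*29^1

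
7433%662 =151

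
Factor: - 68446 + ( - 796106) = -864552 = -2^3*3^1 * 13^1*17^1*163^1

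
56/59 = 56/59 = 0.95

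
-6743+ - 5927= - 12670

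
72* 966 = 69552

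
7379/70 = 105 + 29/70 = 105.41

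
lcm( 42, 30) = 210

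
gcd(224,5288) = 8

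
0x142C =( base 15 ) 17E4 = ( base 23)9HC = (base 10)5164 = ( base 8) 12054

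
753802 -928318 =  - 174516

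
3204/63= 356/7 = 50.86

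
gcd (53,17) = 1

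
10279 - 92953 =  - 82674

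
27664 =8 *3458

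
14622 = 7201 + 7421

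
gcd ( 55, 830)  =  5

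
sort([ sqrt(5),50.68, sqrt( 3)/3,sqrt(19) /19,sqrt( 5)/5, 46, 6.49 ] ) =[sqrt(19 )/19, sqrt(5)/5, sqrt( 3 ) /3, sqrt( 5 ),6.49, 46, 50.68 ]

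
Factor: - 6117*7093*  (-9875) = 3^1*5^3 * 41^1*79^1*173^1*2039^1 = 428455324875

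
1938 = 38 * 51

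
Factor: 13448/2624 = 2^ ( - 3 ) * 41^1  =  41/8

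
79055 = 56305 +22750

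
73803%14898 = 14211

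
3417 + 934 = 4351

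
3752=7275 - 3523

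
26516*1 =26516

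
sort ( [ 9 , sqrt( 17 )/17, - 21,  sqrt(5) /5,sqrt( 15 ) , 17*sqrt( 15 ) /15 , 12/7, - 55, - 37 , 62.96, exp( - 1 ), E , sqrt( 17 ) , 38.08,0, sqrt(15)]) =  [ - 55, - 37 , - 21,  0 , sqrt( 17)/17 , exp( - 1),sqrt(5) /5,12/7 , E, sqrt( 15 ),sqrt(15 ),sqrt (17 ) , 17*sqrt(  15 ) /15, 9,38.08, 62.96]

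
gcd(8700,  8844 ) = 12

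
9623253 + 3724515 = 13347768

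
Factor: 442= 2^1*13^1*17^1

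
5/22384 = 5/22384 = 0.00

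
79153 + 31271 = 110424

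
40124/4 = 10031 = 10031.00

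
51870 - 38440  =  13430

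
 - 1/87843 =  - 1/87843= -0.00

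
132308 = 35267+97041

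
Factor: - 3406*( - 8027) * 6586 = 180060989732 = 2^2*13^1 * 23^1*37^1*89^1*131^1*349^1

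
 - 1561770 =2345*( - 666) 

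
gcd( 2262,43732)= 754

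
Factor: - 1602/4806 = -3^( - 1) = - 1/3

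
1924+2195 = 4119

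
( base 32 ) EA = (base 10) 458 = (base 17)19g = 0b111001010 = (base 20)12i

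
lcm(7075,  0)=0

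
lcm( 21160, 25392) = 126960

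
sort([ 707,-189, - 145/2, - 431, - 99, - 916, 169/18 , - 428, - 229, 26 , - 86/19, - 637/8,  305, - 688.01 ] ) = [ - 916, - 688.01 , - 431,-428, - 229, - 189, - 99, - 637/8,-145/2, - 86/19,169/18, 26, 305,707 ] 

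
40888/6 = 20444/3 = 6814.67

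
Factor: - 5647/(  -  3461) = 3461^( - 1)*5647^1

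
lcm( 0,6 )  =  0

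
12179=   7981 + 4198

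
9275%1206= 833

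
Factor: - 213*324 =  - 2^2 * 3^5*71^1 = - 69012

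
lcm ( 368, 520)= 23920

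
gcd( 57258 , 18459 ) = 9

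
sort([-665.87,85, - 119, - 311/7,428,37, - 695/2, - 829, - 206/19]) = [ - 829, - 665.87,  -  695/2, - 119,-311/7, - 206/19,37  ,  85,428]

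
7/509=7/509 = 0.01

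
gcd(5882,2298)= 2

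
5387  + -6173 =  - 786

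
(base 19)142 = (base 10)439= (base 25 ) HE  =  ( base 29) f4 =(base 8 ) 667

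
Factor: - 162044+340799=178755 = 3^1*5^1* 17^1*701^1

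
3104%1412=280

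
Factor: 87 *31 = 3^1*29^1*31^1 = 2697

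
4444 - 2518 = 1926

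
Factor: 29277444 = 2^2 * 3^1*7^1 * 41^1*8501^1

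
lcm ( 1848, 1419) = 79464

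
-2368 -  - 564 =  - 1804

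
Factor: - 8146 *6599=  - 2^1*4073^1*6599^1= -53755454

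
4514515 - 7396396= - 2881881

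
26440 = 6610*4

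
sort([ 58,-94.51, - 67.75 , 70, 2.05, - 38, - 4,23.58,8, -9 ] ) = [-94.51,-67.75, - 38,-9,-4,2.05,8,23.58,58, 70 ] 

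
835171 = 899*929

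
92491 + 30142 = 122633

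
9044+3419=12463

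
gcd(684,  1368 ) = 684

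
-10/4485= -1 +895/897 = - 0.00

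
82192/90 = 41096/45 = 913.24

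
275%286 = 275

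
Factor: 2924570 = 2^1* 5^1  *11^2*2417^1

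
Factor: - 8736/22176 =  - 3^( - 1) *11^ ( - 1 )*13^1= - 13/33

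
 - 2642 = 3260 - 5902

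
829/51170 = 829/51170= 0.02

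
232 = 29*8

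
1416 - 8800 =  - 7384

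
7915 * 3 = 23745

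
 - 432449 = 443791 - 876240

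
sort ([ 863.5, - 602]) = [ - 602, 863.5]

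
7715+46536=54251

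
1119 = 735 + 384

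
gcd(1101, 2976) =3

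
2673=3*891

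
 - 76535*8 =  - 612280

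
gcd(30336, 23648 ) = 32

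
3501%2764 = 737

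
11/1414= 11/1414 = 0.01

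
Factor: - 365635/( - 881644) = 2^( - 2 )*  5^1*73127^1*220411^( - 1)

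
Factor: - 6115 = - 5^1*1223^1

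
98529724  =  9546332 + 88983392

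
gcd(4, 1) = 1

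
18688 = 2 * 9344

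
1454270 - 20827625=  - 19373355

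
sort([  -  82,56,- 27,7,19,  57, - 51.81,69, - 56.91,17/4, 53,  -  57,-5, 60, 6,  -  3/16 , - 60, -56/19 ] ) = [ - 82, - 60,-57,-56.91,  -  51.81,  -  27  ,-5, - 56/19, - 3/16,17/4,6,7,19,53,56,57,60, 69 ] 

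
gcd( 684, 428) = 4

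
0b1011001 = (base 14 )65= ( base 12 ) 75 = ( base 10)89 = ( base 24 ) 3h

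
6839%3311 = 217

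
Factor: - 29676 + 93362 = 2^1 * 7^1*4549^1= 63686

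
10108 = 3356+6752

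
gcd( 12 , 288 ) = 12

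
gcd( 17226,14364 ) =54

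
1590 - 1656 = -66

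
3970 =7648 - 3678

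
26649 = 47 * 567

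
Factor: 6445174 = 2^1*431^1*7477^1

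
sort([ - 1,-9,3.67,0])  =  [ - 9, - 1,  0,3.67]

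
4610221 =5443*847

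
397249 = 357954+39295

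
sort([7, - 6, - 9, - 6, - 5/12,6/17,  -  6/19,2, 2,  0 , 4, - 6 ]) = [ - 9, - 6, - 6, - 6, - 5/12,  -  6/19, 0, 6/17 , 2, 2, 4, 7 ]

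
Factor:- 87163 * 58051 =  - 7^1*101^1 *863^1*8293^1=- 5059899313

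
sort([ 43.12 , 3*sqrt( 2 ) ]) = [ 3 * sqrt( 2), 43.12 ]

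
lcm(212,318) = 636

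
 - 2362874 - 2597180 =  - 4960054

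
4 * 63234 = 252936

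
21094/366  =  57 + 116/183 = 57.63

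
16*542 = 8672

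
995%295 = 110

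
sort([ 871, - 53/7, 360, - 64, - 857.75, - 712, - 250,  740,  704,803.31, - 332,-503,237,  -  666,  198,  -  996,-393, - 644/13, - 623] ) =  [ -996 , - 857.75, - 712, - 666, - 623 , - 503, -393, - 332, - 250,  -  64,-644/13,-53/7, 198, 237,360,704,  740,  803.31,871 ] 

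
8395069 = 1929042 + 6466027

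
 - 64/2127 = -1 + 2063/2127=- 0.03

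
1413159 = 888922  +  524237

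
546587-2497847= - 1951260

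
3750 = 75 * 50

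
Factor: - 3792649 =-7^2 * 17^1*29^1 * 157^1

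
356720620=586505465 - 229784845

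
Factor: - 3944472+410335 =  - 3534137= - 281^1*12577^1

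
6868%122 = 36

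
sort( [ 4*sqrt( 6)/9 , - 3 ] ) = [-3, 4*sqrt(6 )/9]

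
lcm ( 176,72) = 1584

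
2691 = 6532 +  - 3841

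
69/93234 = 23/31078 = 0.00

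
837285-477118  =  360167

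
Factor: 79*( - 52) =-2^2* 13^1*79^1 = - 4108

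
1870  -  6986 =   -  5116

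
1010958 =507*1994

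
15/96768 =5/32256 = 0.00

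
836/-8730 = - 1+3947/4365 = - 0.10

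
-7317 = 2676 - 9993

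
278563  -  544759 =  - 266196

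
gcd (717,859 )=1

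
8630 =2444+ 6186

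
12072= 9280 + 2792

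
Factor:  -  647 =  - 647^1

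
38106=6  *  6351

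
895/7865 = 179/1573=0.11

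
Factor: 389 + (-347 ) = 2^1*3^1*7^1  =  42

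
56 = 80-24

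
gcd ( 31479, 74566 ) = 1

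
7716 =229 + 7487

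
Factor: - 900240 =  - 2^4*3^1*5^1*11^2*31^1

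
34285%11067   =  1084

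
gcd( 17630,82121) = 1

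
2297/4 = 2297/4 = 574.25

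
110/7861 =110/7861 =0.01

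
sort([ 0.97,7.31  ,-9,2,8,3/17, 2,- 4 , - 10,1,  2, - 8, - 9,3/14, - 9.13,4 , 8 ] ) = [ - 10, - 9.13 , - 9, - 9, - 8, - 4, 3/17,3/14,0.97,1,2, 2,2,4,7.31,8,8 ]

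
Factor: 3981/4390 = 2^( - 1)*3^1*5^( - 1)*439^( - 1)*1327^1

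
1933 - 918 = 1015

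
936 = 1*936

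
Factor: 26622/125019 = 2^1*3^1*17^1*479^(  -  1) = 102/479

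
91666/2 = 45833 = 45833.00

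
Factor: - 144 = -2^4*3^2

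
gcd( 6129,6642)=27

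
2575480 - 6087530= - 3512050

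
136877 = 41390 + 95487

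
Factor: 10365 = 3^1  *5^1*691^1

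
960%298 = 66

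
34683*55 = 1907565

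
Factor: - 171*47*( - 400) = 2^4 *3^2*5^2*19^1*47^1 = 3214800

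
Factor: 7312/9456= 3^( - 1)*197^ ( - 1)*457^1 = 457/591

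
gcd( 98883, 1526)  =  1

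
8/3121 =8/3121 = 0.00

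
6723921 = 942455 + 5781466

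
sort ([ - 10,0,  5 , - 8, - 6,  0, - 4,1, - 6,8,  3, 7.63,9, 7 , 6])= [  -  10, - 8, - 6, - 6, - 4, 0,  0, 1, 3 , 5, 6,  7,7.63, 8,9]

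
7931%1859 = 495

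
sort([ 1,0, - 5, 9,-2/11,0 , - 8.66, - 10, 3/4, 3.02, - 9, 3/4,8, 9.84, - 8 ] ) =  [ - 10, - 9, - 8.66, -8, - 5, - 2/11, 0, 0, 3/4, 3/4, 1,3.02,  8,9,9.84]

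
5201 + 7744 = 12945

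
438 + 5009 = 5447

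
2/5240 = 1/2620 = 0.00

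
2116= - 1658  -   - 3774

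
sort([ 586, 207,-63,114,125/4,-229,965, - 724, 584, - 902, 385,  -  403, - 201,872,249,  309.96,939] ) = [ - 902, - 724, - 403, - 229, - 201, - 63,125/4,114,207, 249,309.96, 385,  584 , 586,  872, 939,  965] 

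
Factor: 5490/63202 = 3^2*5^1*61^1*31601^( - 1) = 2745/31601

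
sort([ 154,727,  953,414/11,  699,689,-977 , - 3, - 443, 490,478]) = [ - 977, - 443, - 3,414/11,  154,478, 490, 689, 699, 727, 953 ] 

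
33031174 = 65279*506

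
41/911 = 41/911 = 0.05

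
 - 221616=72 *( - 3078) 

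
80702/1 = 80702 = 80702.00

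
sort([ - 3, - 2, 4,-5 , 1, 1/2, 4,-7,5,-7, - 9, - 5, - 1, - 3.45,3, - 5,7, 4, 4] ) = [ - 9, - 7, - 7, - 5, - 5, - 5, - 3.45,-3, - 2, - 1,1/2 , 1, 3 , 4, 4, 4, 4,  5, 7 ]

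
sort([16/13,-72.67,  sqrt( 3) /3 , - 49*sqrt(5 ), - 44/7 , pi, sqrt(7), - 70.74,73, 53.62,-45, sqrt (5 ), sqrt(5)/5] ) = [ - 49*sqrt(5 ), - 72.67, -70.74, - 45, -44/7, sqrt ( 5)/5, sqrt( 3 )/3, 16/13,sqrt(5),sqrt(7), pi, 53.62,73]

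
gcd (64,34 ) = 2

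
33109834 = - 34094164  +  67203998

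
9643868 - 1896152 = 7747716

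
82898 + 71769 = 154667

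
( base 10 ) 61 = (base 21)2J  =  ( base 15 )41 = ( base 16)3d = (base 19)34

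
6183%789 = 660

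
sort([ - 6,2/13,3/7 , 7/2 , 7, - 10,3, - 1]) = [ - 10,-6,- 1, 2/13, 3/7,3 , 7/2,7 ] 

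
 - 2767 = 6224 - 8991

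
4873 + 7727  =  12600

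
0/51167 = 0 = 0.00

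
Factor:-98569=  - 241^1 * 409^1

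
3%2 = 1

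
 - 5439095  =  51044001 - 56483096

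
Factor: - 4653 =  - 3^2  *11^1*47^1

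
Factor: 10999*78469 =17^1*131^1 * 599^1*647^1= 863080531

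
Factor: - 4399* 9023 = - 39692177 = - 7^1 * 53^1 * 83^1*1289^1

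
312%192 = 120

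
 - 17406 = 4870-22276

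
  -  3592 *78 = -280176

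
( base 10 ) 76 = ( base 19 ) 40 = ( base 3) 2211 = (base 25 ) 31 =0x4C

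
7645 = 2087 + 5558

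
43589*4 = 174356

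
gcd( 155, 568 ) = 1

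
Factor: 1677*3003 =3^2*7^1*11^1 *13^2*43^1 = 5036031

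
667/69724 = 667/69724 = 0.01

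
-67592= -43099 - 24493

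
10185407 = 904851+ 9280556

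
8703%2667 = 702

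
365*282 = 102930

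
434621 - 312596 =122025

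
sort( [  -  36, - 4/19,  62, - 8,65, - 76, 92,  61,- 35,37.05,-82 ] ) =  [ - 82, - 76, - 36, - 35, - 8,  -  4/19,  37.05,  61,62,65,92 ] 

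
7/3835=7/3835 = 0.00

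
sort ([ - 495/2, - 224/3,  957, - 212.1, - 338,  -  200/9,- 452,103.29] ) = [-452, - 338, - 495/2, - 212.1, - 224/3, - 200/9, 103.29, 957 ] 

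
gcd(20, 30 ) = 10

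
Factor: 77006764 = 2^2*313^1*61507^1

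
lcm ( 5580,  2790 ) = 5580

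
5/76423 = 5/76423 = 0.00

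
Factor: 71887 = 71887^1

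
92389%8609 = 6299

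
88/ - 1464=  - 1 + 172/183 = -0.06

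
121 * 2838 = 343398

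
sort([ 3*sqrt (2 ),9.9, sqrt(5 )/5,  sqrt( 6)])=[sqrt (5)/5, sqrt( 6), 3*sqrt(2 ), 9.9 ] 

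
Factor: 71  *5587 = 37^1*71^1*151^1=396677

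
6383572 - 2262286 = 4121286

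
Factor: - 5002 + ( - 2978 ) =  - 7980  =  -2^2*3^1*5^1*7^1*19^1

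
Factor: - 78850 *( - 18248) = 1438854800 = 2^4*5^2* 19^1*83^1 * 2281^1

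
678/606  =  113/101 = 1.12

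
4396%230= 26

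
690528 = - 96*(  -  7193) 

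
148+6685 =6833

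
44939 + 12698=57637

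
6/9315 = 2/3105 = 0.00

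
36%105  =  36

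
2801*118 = 330518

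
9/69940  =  9/69940 = 0.00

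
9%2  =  1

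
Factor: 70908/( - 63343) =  - 2^2 *3^1*7^( - 1 )*19^1*  311^1*9049^( - 1) 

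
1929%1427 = 502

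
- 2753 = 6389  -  9142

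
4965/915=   331/61 = 5.43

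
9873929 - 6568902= 3305027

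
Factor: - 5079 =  - 3^1*1693^1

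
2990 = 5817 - 2827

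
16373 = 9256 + 7117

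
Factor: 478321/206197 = 206197^( - 1 )*478321^1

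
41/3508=41/3508  =  0.01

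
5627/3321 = 5627/3321= 1.69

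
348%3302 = 348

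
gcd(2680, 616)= 8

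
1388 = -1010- - 2398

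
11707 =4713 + 6994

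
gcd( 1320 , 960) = 120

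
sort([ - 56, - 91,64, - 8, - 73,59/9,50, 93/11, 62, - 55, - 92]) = [ - 92,-91, - 73,-56, - 55, - 8,59/9,93/11, 50,62,64]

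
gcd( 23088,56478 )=6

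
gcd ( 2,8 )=2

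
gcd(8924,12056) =4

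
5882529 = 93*63253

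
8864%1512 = 1304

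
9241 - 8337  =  904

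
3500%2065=1435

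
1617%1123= 494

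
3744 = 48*78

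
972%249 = 225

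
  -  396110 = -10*39611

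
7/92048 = 7/92048 = 0.00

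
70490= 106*665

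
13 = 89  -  76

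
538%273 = 265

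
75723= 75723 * 1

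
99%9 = 0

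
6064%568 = 384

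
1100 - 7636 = -6536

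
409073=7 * 58439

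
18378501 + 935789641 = 954168142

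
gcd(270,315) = 45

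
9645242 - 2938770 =6706472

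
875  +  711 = 1586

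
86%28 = 2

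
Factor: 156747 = 3^1* 52249^1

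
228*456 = 103968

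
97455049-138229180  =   - 40774131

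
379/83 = 379/83= 4.57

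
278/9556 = 139/4778 = 0.03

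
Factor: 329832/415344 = 2^(-1)*3^3*17^( - 1) = 27/34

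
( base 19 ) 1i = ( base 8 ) 45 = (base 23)1e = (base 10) 37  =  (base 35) 12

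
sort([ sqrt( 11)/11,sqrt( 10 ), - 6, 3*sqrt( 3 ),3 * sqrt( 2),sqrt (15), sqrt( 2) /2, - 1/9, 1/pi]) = [ - 6,- 1/9,  sqrt(11 )/11,1/pi, sqrt(2)/2 , sqrt(10), sqrt( 15 ),3 * sqrt ( 2),3 * sqrt( 3 )]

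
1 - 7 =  - 6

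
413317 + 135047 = 548364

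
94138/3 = 94138/3 = 31379.33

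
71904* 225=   16178400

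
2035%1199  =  836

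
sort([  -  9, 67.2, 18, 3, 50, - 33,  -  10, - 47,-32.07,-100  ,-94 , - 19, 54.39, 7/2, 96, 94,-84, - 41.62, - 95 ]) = [ - 100,  -  95,  -  94 , - 84,-47,-41.62, - 33, - 32.07,-19 ,-10,-9 , 3, 7/2, 18, 50, 54.39 , 67.2,94, 96 ]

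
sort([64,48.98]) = [ 48.98, 64] 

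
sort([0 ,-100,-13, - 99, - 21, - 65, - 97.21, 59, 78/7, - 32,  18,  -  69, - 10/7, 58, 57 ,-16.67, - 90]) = [ - 100, - 99, - 97.21, - 90, - 69, - 65,  -  32,-21, - 16.67,-13, - 10/7, 0,78/7, 18, 57,58,59]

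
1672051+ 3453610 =5125661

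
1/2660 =1/2660 = 0.00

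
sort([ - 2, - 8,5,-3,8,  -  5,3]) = [-8, - 5,  -  3, - 2,3,5 , 8]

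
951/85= 11 + 16/85=11.19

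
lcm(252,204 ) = 4284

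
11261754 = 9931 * 1134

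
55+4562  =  4617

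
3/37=3/37 =0.08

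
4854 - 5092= -238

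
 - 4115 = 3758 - 7873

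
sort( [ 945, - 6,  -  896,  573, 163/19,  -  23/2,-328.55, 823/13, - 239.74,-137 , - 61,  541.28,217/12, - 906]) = [- 906, - 896, - 328.55 , - 239.74, - 137, - 61, - 23/2, - 6,  163/19, 217/12,823/13,541.28,573,  945] 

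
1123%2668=1123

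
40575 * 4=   162300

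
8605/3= 8605/3 =2868.33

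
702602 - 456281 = 246321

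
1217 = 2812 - 1595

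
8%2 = 0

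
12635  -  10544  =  2091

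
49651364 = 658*75458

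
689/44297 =689/44297 = 0.02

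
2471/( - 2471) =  - 1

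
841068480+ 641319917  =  1482388397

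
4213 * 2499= 10528287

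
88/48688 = 11/6086= 0.00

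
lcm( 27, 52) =1404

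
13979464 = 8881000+5098464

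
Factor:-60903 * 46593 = -2837653479 = - 3^4*31^1*67^1*101^1  *  167^1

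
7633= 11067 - 3434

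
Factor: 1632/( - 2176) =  - 3/4 = - 2^(  -  2 )*3^1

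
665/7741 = 665/7741 =0.09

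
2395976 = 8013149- 5617173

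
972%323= 3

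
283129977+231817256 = 514947233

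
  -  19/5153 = - 19/5153 = - 0.00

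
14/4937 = 14/4937 = 0.00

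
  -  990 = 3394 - 4384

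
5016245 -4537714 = 478531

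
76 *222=16872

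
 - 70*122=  - 8540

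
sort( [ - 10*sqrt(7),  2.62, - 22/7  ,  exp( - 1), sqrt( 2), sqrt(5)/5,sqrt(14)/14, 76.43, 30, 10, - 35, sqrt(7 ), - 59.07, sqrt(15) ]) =[ - 59.07,-35, - 10*sqrt(7), - 22/7,sqrt(14)/14, exp ( - 1),  sqrt (5 ) /5 , sqrt ( 2), 2.62, sqrt( 7), sqrt( 15), 10, 30, 76.43]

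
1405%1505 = 1405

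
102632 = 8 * 12829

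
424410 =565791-141381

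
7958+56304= 64262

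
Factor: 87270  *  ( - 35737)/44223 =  - 2^1*5^1*13^1*2749^1 * 2909^1* 14741^ ( - 1 )= - 1039589330/14741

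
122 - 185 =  - 63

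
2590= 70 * 37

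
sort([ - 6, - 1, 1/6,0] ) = [ - 6,-1, 0, 1/6]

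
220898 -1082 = 219816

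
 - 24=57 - 81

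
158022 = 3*52674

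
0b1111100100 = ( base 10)996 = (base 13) 5b8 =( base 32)V4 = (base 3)1100220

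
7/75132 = 7/75132 = 0.00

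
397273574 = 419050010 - 21776436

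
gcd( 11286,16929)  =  5643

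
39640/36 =9910/9 = 1101.11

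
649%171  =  136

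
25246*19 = 479674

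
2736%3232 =2736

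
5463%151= 27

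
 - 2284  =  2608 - 4892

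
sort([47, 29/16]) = [29/16, 47]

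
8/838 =4/419 = 0.01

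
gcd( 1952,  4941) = 61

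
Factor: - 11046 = -2^1*3^1*7^1*263^1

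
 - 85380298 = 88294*( - 967 )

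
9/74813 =9/74813 = 0.00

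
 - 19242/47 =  - 410 + 28/47 = - 409.40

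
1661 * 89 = 147829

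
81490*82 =6682180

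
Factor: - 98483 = -7^1*11^1*1279^1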